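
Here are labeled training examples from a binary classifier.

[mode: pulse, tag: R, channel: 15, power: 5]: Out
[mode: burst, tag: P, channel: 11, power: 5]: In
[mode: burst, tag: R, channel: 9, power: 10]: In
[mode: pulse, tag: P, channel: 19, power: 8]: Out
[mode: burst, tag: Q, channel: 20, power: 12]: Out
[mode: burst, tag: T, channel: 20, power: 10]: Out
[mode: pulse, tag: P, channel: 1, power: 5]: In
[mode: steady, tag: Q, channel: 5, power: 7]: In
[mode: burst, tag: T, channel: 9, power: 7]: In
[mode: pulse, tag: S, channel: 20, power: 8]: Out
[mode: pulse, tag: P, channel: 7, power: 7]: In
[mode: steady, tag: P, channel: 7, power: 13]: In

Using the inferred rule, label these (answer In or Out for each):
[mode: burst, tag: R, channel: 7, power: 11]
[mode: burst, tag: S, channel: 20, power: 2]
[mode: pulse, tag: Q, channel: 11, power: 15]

The distinguishing property — channel ≤ 11 — holds for all the 'In' cases and none of the 'Out' cases.
[mode: burst, tag: R, channel: 7, power: 11] → channel = 7 → In. [mode: burst, tag: S, channel: 20, power: 2] → channel = 20 → Out. [mode: pulse, tag: Q, channel: 11, power: 15] → channel = 11 → In.

In, Out, In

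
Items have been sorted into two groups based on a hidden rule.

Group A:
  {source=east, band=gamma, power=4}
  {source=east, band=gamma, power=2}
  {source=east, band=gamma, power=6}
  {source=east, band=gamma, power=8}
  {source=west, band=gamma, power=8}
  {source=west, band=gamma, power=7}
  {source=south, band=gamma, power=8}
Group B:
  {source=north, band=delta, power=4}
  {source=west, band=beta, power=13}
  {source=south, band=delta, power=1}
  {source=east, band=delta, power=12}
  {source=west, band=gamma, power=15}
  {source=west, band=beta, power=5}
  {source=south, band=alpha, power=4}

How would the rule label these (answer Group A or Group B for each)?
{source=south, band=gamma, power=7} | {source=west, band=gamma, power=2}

A rule that fits every label: band is gamma AND power ≤ 8 — true of each 'Group A' example, false of each 'Group B' one.
Group A: {source=south, band=gamma, power=7}, since band is gamma, power = 7. Group A: {source=west, band=gamma, power=2}, since band is gamma, power = 2.

Group A, Group A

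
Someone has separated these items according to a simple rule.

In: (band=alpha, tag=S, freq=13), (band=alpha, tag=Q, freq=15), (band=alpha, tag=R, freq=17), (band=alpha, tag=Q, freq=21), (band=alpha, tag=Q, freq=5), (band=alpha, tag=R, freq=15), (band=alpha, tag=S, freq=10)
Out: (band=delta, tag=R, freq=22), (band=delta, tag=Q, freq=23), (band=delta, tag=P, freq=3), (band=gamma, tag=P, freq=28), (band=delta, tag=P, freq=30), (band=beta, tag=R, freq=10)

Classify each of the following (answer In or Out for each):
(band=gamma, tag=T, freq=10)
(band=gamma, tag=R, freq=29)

Rule: band is alpha. This holds for each 'In' example and fails for each 'Out' one.

Out, Out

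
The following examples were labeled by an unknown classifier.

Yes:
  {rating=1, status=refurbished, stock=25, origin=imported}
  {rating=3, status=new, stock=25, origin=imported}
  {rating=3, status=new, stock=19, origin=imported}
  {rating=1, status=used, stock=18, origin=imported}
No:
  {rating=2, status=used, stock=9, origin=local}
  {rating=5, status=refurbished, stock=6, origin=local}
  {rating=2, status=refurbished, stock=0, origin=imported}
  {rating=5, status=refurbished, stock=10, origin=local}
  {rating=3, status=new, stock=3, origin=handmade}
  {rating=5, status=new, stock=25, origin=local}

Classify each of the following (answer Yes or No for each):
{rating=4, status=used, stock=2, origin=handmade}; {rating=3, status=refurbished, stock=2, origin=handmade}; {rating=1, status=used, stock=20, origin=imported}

No, No, Yes

Rule: origin is imported AND stock ≥ 3. This holds for each 'Yes' example and fails for each 'No' one.
{rating=4, status=used, stock=2, origin=handmade}: origin is handmade, stock = 2 — fails this test, so No.
{rating=3, status=refurbished, stock=2, origin=handmade}: origin is handmade, stock = 2 — fails this test, so No.
{rating=1, status=used, stock=20, origin=imported}: origin is imported, stock = 20 — satisfies this, so Yes.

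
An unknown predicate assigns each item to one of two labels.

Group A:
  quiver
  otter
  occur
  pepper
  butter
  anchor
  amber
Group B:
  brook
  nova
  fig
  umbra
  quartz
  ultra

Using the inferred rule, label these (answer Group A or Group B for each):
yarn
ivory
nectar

Checking candidate rules against both groups, what survives is: ends with 'r'.
yarn → ends with 'n' → Group B.
ivory → ends with 'y' → Group B.
nectar → ends with 'r' → Group A.

Group B, Group B, Group A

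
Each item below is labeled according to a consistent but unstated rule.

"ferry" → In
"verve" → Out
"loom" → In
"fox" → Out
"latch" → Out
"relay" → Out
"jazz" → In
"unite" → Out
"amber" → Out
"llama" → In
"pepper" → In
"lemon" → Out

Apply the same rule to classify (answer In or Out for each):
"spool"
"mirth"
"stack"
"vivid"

In, Out, Out, Out

The pattern is that an item is 'In' exactly when: has a double letter.
"spool": In ('oo' doubled). "mirth": Out (no doubled letter). "stack": Out (no doubled letter). "vivid": Out (no doubled letter).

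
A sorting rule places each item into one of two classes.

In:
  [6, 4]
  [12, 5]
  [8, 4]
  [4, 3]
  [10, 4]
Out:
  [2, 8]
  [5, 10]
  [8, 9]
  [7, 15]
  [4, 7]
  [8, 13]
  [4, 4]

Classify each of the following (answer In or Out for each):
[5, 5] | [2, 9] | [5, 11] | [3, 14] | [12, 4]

Out, Out, Out, Out, In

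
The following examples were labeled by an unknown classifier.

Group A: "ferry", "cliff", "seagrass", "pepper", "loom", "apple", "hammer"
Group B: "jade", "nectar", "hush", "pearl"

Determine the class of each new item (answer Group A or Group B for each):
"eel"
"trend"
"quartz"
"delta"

Group A, Group B, Group B, Group B

The rule appears to be: has a double letter.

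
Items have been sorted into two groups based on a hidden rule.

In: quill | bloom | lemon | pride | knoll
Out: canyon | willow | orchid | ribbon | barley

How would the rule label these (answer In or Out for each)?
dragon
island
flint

The classifier is using: odd length.
dragon → length 6 → Out. island → length 6 → Out. flint → length 5 → In.

Out, Out, In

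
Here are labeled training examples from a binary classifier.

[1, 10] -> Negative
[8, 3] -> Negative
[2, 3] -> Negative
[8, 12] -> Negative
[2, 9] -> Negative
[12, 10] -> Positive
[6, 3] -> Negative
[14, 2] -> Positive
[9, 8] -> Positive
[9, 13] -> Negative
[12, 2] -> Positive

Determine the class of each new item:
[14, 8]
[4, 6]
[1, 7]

Positive, Negative, Negative

The rule appears to be: first > second AND second is even.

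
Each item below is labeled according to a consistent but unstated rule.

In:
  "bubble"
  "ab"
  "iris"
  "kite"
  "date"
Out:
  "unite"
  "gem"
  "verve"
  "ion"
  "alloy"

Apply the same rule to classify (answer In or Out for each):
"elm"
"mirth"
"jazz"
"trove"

The distinguishing property — even length — holds for all the 'In' cases and none of the 'Out' cases.
"elm" — length 3, hence Out. "mirth" — length 5, hence Out. "jazz" — length 4, hence In. "trove" — length 5, hence Out.

Out, Out, In, Out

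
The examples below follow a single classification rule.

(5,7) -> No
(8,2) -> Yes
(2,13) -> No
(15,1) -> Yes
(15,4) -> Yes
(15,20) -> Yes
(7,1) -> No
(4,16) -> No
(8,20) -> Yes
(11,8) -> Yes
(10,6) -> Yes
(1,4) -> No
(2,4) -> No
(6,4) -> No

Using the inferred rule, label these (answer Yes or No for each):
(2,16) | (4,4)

'Yes' ⟺ first ≥ 8.
(2,16): first 2 — fails the rule, so No. (4,4): first 4 — fails the rule, so No.

No, No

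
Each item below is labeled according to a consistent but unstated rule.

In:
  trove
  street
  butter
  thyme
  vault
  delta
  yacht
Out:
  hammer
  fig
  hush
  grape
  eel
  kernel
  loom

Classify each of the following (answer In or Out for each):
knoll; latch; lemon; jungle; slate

Out, In, Out, Out, In

A rule that fits every label: contains 't' — true of each 'In' example, false of each 'Out' one.
Out: knoll, since no 't'.
In: latch, since has 't'.
Out: lemon, since no 't'.
Out: jungle, since no 't'.
In: slate, since has 't'.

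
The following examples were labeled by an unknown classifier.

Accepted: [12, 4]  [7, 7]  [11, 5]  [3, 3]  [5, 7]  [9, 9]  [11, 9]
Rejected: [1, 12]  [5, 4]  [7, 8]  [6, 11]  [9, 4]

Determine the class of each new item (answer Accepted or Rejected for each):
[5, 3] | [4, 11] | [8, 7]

Accepted, Rejected, Rejected

Comparing the two groups points to one rule — sum is even.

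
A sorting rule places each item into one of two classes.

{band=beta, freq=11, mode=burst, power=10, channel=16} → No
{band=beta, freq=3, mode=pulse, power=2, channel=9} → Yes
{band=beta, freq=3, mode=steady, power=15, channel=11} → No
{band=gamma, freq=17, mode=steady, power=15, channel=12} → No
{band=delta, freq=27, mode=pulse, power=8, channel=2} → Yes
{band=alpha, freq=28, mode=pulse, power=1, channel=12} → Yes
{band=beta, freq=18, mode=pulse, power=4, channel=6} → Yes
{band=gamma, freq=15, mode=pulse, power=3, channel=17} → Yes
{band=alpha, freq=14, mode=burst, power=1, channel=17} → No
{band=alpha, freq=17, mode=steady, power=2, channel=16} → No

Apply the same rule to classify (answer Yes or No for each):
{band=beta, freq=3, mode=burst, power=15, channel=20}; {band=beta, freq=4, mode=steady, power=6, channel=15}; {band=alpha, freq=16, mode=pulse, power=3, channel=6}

No, No, Yes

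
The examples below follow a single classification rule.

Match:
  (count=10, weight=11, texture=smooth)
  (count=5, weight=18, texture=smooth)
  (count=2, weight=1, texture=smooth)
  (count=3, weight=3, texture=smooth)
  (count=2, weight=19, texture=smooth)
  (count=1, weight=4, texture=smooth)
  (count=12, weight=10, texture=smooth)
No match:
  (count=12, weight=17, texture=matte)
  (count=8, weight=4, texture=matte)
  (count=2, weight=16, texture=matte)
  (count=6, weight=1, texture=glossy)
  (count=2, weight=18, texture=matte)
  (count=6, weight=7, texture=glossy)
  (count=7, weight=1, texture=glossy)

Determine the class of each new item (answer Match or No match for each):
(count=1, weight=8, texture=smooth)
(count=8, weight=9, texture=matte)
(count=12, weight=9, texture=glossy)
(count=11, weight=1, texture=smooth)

Checking candidate rules against both groups, what survives is: texture is smooth.
(count=1, weight=8, texture=smooth): texture is smooth — matches, so Match. (count=8, weight=9, texture=matte): texture is matte — does not satisfy this, so No match. (count=12, weight=9, texture=glossy): texture is glossy — does not satisfy this, so No match. (count=11, weight=1, texture=smooth): texture is smooth — matches, so Match.

Match, No match, No match, Match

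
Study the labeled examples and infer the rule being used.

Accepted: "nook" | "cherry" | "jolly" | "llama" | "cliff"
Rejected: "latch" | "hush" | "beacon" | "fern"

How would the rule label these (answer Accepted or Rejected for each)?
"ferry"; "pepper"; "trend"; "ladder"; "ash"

Accepted, Accepted, Rejected, Accepted, Rejected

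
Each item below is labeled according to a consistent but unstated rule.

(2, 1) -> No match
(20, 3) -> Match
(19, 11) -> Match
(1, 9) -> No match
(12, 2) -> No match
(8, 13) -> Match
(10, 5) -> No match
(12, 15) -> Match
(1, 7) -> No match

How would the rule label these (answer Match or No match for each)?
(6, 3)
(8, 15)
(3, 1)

No match, Match, No match

The classifier is using: sum ≥ 21.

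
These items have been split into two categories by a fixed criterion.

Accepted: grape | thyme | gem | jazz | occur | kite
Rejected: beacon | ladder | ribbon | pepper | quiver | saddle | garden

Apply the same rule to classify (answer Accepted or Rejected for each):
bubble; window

The distinguishing property — length ≤ 5 — holds for all the 'Accepted' cases and none of the 'Rejected' cases.
bubble — length 6, hence Rejected. window — length 6, hence Rejected.

Rejected, Rejected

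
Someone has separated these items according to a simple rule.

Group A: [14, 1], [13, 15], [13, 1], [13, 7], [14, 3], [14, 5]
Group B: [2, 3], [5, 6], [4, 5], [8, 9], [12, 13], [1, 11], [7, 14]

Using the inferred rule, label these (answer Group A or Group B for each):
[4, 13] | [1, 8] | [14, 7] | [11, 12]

Group B, Group B, Group A, Group B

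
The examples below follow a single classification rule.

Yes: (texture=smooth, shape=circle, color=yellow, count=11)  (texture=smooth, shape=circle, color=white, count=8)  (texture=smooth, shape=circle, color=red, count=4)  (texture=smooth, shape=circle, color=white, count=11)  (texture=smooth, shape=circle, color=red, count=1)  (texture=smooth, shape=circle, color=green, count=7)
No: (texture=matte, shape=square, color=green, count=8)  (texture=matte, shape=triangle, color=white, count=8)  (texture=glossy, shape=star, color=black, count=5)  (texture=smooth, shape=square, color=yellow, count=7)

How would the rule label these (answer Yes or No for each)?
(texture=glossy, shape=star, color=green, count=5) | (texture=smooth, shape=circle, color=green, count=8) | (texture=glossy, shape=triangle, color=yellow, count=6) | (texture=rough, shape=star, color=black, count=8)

A rule that fits every label: shape is circle — true of each 'Yes' example, false of each 'No' one.
No: (texture=glossy, shape=star, color=green, count=5), since shape is star. Yes: (texture=smooth, shape=circle, color=green, count=8), since shape is circle. No: (texture=glossy, shape=triangle, color=yellow, count=6), since shape is triangle. No: (texture=rough, shape=star, color=black, count=8), since shape is star.

No, Yes, No, No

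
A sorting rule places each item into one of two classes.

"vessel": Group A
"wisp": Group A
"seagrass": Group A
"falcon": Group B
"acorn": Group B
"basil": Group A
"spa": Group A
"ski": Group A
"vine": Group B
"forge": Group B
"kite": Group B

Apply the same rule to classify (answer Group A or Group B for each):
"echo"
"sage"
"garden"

Group B, Group A, Group B

The distinguishing property — contains 's' — holds for all the 'Group A' cases and none of the 'Group B' cases.
"echo": no 's', doesn't match → Group B. "sage": has 's', passes → Group A. "garden": no 's', doesn't match → Group B.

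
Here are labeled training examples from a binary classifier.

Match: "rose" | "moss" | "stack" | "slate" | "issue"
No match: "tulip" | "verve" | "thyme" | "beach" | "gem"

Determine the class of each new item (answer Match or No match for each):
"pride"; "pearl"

No match, No match

The simplest hypothesis consistent with all the labels is: contains 's'.
"pride" — no 's', hence No match. "pearl" — no 's', hence No match.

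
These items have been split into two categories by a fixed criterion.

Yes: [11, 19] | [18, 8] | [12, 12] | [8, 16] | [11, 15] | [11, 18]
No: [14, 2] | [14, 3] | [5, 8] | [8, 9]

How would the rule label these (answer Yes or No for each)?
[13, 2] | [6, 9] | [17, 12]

No, No, Yes

The classifier is using: sum ≥ 24.
No: [13, 2], since 13+2 = 15.
No: [6, 9], since 6+9 = 15.
Yes: [17, 12], since 17+12 = 29.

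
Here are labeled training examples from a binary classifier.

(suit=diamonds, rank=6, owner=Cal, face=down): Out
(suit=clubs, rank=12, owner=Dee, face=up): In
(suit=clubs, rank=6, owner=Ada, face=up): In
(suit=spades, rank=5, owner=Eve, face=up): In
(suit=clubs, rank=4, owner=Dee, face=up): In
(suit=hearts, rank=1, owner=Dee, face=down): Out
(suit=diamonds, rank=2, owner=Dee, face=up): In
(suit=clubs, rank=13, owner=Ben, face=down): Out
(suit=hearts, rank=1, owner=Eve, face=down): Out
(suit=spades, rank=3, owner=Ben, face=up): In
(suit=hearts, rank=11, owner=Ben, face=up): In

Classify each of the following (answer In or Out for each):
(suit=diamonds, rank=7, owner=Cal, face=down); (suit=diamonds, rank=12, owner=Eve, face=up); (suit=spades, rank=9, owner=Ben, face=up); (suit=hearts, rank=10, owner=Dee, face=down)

Out, In, In, Out

Comparing the two groups points to one rule — face is up.
Out: (suit=diamonds, rank=7, owner=Cal, face=down), since face is down.
In: (suit=diamonds, rank=12, owner=Eve, face=up), since face is up.
In: (suit=spades, rank=9, owner=Ben, face=up), since face is up.
Out: (suit=hearts, rank=10, owner=Dee, face=down), since face is down.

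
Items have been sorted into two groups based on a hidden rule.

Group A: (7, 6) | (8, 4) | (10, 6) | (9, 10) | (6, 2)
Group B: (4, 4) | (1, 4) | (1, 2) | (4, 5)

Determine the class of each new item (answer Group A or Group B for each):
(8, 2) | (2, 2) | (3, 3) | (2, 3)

Group A, Group B, Group B, Group B

The simplest hypothesis consistent with all the labels is: first ≥ 5.
(8, 2): Group A (first 8).
(2, 2): Group B (first 2).
(3, 3): Group B (first 3).
(2, 3): Group B (first 2).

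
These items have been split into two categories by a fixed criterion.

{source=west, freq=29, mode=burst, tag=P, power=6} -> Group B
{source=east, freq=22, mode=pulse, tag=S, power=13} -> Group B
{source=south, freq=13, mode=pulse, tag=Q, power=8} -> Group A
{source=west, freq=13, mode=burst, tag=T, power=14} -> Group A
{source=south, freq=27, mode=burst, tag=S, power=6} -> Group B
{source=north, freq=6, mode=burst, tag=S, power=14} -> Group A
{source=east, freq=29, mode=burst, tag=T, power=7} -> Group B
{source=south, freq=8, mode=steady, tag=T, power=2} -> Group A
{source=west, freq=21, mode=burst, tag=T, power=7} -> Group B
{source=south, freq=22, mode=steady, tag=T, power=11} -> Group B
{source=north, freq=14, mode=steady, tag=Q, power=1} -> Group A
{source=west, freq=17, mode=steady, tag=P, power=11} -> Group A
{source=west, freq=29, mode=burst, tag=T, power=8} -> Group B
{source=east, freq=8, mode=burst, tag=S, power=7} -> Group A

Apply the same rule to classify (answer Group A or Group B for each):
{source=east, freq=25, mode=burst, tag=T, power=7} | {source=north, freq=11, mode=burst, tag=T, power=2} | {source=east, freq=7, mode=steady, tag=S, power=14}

The simplest hypothesis consistent with all the labels is: freq ≤ 17.
{source=east, freq=25, mode=burst, tag=T, power=7} → freq = 25 → Group B. {source=north, freq=11, mode=burst, tag=T, power=2} → freq = 11 → Group A. {source=east, freq=7, mode=steady, tag=S, power=14} → freq = 7 → Group A.

Group B, Group A, Group A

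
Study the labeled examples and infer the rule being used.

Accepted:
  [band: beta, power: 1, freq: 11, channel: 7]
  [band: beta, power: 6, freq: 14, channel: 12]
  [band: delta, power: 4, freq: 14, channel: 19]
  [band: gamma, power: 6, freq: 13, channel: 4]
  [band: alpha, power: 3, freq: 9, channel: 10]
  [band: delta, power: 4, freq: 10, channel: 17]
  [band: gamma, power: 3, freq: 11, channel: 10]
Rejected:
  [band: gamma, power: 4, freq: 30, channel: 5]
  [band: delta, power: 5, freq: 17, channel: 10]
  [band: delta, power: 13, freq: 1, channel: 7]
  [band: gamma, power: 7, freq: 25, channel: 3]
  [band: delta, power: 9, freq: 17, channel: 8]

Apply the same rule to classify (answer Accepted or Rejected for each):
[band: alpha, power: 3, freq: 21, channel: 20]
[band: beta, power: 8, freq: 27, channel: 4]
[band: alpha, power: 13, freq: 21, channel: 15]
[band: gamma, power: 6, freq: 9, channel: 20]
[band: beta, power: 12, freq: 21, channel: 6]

Every 'Accepted' example satisfies: freq ≥ 9 AND freq ≤ 14. None of the 'Rejected' examples do.
Rejected: [band: alpha, power: 3, freq: 21, channel: 20], since freq = 21. Rejected: [band: beta, power: 8, freq: 27, channel: 4], since freq = 27. Rejected: [band: alpha, power: 13, freq: 21, channel: 15], since freq = 21. Accepted: [band: gamma, power: 6, freq: 9, channel: 20], since freq = 9. Rejected: [band: beta, power: 12, freq: 21, channel: 6], since freq = 21.

Rejected, Rejected, Rejected, Accepted, Rejected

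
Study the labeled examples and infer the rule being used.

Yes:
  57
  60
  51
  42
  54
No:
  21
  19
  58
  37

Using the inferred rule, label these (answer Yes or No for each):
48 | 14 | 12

Yes, No, No

Rule: multiple of 3 AND at least 37. This holds for each 'Yes' example and fails for each 'No' one.
Yes: 48, since 48 = 3·16, 48 ≥ 37.
No: 14, since 14 = 3·4 + 2, 14 < 37.
No: 12, since 12 = 3·4, 12 < 37.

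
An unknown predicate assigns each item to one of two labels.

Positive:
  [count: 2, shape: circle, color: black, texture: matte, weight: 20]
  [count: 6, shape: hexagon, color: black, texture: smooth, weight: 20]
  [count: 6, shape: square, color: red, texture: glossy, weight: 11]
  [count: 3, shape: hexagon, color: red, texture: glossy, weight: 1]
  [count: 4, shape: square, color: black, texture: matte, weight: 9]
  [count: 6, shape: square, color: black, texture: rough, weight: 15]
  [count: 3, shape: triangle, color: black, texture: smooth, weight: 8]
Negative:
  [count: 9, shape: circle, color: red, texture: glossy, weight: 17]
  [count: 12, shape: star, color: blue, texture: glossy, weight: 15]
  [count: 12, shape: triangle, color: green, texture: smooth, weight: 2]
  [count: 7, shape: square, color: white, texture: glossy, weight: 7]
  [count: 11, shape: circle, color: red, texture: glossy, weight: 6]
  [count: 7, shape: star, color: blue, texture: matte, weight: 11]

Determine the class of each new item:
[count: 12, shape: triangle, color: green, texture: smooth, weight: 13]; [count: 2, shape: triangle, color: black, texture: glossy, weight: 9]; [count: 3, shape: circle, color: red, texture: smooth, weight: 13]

Negative, Positive, Positive

The classifier is using: count ≤ 6.
[count: 12, shape: triangle, color: green, texture: smooth, weight: 13]: Negative (count = 12).
[count: 2, shape: triangle, color: black, texture: glossy, weight: 9]: Positive (count = 2).
[count: 3, shape: circle, color: red, texture: smooth, weight: 13]: Positive (count = 3).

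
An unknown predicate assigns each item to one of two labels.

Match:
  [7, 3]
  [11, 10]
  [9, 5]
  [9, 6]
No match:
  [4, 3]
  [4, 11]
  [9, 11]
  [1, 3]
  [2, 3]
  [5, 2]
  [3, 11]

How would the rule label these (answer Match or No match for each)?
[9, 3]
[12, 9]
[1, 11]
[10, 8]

Match, Match, No match, Match

A rule that fits every label: first > second AND sum ≥ 10 — true of each 'Match' example, false of each 'No match' one.
[9, 3]: 9 > 3, 9+3 = 12 — qualifies, so Match.
[12, 9]: 12 > 9, 12+9 = 21 — qualifies, so Match.
[1, 11]: 1 < 11, 1+11 = 12 — does not pass, so No match.
[10, 8]: 10 > 8, 10+8 = 18 — qualifies, so Match.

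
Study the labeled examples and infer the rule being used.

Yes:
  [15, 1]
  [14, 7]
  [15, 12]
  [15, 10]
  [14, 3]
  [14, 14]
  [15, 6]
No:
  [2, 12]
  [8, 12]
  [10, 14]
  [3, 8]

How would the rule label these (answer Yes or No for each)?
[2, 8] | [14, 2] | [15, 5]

'Yes' ⟺ first ≥ 12.
[2, 8]: No (first 2). [14, 2]: Yes (first 14). [15, 5]: Yes (first 15).

No, Yes, Yes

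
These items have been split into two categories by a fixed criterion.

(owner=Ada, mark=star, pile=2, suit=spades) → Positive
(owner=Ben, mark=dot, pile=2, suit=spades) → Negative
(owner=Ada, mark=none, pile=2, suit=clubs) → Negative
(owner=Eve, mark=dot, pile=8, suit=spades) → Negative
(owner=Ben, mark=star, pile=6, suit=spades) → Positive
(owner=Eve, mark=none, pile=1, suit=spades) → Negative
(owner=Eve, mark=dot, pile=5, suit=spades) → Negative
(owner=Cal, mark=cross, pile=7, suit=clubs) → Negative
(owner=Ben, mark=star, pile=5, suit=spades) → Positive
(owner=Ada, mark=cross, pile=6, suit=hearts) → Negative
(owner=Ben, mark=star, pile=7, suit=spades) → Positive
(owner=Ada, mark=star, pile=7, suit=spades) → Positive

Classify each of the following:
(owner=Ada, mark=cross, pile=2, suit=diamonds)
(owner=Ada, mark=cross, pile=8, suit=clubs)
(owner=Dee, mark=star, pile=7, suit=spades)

The distinguishing property — mark is star — holds for all the 'Positive' cases and none of the 'Negative' cases.
(owner=Ada, mark=cross, pile=2, suit=diamonds): mark is cross, fails the rule → Negative. (owner=Ada, mark=cross, pile=8, suit=clubs): mark is cross, fails the rule → Negative. (owner=Dee, mark=star, pile=7, suit=spades): mark is star, matches → Positive.

Negative, Negative, Positive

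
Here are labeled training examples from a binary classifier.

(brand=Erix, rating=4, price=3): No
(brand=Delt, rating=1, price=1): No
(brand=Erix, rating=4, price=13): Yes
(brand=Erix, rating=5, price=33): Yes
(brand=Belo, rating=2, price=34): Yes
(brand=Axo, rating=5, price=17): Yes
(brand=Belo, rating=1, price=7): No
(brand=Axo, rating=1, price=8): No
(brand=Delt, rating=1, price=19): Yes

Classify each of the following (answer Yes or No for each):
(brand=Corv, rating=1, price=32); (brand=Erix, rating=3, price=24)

The simplest hypothesis consistent with all the labels is: price ≥ 13.
Yes: (brand=Corv, rating=1, price=32), since price = 32. Yes: (brand=Erix, rating=3, price=24), since price = 24.

Yes, Yes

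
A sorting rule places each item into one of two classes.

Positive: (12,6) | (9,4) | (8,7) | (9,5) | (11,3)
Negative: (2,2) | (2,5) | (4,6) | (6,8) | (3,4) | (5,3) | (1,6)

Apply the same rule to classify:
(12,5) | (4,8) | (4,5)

Positive, Negative, Negative

The distinguishing property — first ≥ 7 — holds for all the 'Positive' cases and none of the 'Negative' cases.
(12,5) — first 12, hence Positive. (4,8) — first 4, hence Negative. (4,5) — first 4, hence Negative.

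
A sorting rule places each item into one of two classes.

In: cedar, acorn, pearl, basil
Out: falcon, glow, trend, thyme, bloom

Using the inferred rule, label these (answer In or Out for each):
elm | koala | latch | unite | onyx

Out, In, In, Out, Out

The rule appears to be: odd length AND contains 'a'.
Out: elm, since length 3, no 'a'.
In: koala, since length 5, has 'a'.
In: latch, since length 5, has 'a'.
Out: unite, since length 5, no 'a'.
Out: onyx, since length 4, no 'a'.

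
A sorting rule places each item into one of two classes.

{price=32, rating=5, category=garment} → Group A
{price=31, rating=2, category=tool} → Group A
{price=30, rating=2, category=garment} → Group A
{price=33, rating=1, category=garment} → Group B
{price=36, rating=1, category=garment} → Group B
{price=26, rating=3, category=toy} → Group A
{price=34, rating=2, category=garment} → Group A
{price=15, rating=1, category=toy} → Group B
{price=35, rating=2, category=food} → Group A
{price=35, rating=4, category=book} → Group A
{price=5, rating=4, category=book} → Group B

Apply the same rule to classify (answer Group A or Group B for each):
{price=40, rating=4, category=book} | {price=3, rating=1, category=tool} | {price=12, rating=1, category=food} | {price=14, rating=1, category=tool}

Group A, Group B, Group B, Group B

The simplest hypothesis consistent with all the labels is: rating ≥ 2 AND price ≥ 15.
{price=40, rating=4, category=book}: rating = 4, price = 40 — matches, so Group A.
{price=3, rating=1, category=tool}: rating = 1, price = 3 — doesn't match, so Group B.
{price=12, rating=1, category=food}: rating = 1, price = 12 — doesn't match, so Group B.
{price=14, rating=1, category=tool}: rating = 1, price = 14 — doesn't match, so Group B.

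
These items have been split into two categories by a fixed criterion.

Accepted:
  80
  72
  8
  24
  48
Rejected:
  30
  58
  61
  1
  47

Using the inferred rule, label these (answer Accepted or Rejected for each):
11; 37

Rejected, Rejected

The pattern is that an item is 'Accepted' exactly when: multiple of 4.
Rejected: 11, since 11 = 4·2 + 3. Rejected: 37, since 37 = 4·9 + 1.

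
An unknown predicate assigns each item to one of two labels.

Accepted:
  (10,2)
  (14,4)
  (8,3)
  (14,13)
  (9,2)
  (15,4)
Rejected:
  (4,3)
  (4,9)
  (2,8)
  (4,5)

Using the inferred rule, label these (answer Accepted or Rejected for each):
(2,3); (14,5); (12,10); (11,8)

Rejected, Accepted, Accepted, Accepted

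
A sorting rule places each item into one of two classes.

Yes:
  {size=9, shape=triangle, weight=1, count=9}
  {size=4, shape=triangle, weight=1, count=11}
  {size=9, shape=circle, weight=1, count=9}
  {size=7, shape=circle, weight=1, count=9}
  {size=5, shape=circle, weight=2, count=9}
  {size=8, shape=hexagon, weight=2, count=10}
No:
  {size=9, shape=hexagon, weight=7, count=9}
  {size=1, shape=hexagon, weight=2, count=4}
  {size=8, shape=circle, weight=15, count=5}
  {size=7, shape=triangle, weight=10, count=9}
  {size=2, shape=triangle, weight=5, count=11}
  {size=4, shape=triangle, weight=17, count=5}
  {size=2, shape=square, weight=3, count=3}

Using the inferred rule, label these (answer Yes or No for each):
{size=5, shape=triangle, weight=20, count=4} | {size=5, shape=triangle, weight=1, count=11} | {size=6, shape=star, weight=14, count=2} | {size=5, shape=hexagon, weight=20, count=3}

The classifier is using: weight ≤ 2 AND size ≥ 2.
No: {size=5, shape=triangle, weight=20, count=4}, since weight = 20, size = 5.
Yes: {size=5, shape=triangle, weight=1, count=11}, since weight = 1, size = 5.
No: {size=6, shape=star, weight=14, count=2}, since weight = 14, size = 6.
No: {size=5, shape=hexagon, weight=20, count=3}, since weight = 20, size = 5.

No, Yes, No, No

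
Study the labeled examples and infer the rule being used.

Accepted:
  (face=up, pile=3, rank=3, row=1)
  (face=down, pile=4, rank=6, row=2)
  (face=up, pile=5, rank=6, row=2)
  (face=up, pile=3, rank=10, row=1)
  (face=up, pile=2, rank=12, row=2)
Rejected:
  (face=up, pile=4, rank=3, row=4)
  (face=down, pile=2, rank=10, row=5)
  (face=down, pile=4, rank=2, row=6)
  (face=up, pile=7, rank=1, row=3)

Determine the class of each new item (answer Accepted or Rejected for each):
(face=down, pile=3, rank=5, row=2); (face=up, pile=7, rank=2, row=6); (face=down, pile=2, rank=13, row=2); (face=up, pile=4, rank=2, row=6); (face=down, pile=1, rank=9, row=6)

Accepted, Rejected, Accepted, Rejected, Rejected

Every 'Accepted' example satisfies: row ≤ 2. None of the 'Rejected' examples do.
(face=down, pile=3, rank=5, row=2) — row = 2, hence Accepted.
(face=up, pile=7, rank=2, row=6) — row = 6, hence Rejected.
(face=down, pile=2, rank=13, row=2) — row = 2, hence Accepted.
(face=up, pile=4, rank=2, row=6) — row = 6, hence Rejected.
(face=down, pile=1, rank=9, row=6) — row = 6, hence Rejected.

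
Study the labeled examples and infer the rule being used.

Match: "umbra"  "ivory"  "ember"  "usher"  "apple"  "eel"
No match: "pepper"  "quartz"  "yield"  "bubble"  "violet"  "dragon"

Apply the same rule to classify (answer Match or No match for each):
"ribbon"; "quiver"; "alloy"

No match, No match, Match

The distinguishing property — starts with a vowel — holds for all the 'Match' cases and none of the 'No match' cases.
No match: "ribbon", since starts with 'r'.
No match: "quiver", since starts with 'q'.
Match: "alloy", since starts with 'a'.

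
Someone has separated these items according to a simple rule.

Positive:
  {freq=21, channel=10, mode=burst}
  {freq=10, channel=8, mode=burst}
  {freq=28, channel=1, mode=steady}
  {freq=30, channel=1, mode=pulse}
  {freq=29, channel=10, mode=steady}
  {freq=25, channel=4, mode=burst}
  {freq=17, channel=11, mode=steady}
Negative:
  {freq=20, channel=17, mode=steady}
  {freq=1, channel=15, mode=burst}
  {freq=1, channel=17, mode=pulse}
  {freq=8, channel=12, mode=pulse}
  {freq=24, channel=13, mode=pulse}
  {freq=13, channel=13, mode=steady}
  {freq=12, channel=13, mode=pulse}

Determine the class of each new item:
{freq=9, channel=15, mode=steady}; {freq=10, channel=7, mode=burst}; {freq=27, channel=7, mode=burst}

Negative, Positive, Positive

The distinguishing property — channel ≤ 11 — holds for all the 'Positive' cases and none of the 'Negative' cases.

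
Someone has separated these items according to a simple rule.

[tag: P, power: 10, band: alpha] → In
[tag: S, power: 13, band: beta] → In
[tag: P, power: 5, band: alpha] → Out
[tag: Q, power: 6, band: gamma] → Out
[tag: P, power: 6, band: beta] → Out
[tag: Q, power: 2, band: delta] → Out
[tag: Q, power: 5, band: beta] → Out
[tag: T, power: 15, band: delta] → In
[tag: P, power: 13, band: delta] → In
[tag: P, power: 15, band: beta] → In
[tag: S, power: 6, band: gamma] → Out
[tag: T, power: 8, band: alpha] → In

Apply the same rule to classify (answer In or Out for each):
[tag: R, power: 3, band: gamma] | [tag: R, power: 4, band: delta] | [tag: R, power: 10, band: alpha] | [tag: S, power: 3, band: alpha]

Out, Out, In, Out

Rule: power ≥ 8. This holds for each 'In' example and fails for each 'Out' one.
[tag: R, power: 3, band: gamma]: power = 3 — fails this test, so Out. [tag: R, power: 4, band: delta]: power = 4 — fails this test, so Out. [tag: R, power: 10, band: alpha]: power = 10 — fits, so In. [tag: S, power: 3, band: alpha]: power = 3 — fails this test, so Out.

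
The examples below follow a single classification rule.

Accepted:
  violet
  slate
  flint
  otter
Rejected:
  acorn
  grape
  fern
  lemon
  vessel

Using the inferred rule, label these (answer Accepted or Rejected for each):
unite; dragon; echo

Accepted, Rejected, Rejected

Rule: contains 't'. This holds for each 'Accepted' example and fails for each 'Rejected' one.
unite: has 't' — meets the rule, so Accepted.
dragon: no 't' — fails the rule, so Rejected.
echo: no 't' — fails the rule, so Rejected.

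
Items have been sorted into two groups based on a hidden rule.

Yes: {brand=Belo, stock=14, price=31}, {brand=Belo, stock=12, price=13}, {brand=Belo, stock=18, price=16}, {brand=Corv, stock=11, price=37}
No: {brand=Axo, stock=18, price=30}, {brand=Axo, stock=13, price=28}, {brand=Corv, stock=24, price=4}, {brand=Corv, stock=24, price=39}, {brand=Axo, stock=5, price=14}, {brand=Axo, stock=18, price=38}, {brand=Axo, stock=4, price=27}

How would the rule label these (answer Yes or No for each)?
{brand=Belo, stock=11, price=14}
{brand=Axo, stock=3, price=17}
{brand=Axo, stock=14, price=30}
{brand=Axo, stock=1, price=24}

Yes, No, No, No

The rule appears to be: brand is Belo OR price = 37.
{brand=Belo, stock=11, price=14} → brand is Belo, price = 14 → Yes. {brand=Axo, stock=3, price=17} → brand is Axo, price = 17 → No. {brand=Axo, stock=14, price=30} → brand is Axo, price = 30 → No. {brand=Axo, stock=1, price=24} → brand is Axo, price = 24 → No.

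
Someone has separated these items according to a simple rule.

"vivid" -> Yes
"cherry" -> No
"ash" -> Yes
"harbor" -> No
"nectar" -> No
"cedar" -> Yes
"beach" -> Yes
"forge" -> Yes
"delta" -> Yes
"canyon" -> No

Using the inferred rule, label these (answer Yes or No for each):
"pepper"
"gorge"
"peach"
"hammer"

The pattern is that an item is 'Yes' exactly when: odd length.
"pepper": length 6, doesn't qualify → No. "gorge": length 5, fits → Yes. "peach": length 5, fits → Yes. "hammer": length 6, doesn't qualify → No.

No, Yes, Yes, No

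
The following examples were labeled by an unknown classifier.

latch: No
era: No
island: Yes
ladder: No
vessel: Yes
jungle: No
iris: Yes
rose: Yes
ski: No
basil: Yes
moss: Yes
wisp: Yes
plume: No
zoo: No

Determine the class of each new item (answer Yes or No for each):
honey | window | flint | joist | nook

'Yes' ⟺ length ≥ 4 AND contains 's'.
honey — length 5, no 's', hence No.
window — length 6, no 's', hence No.
flint — length 5, no 's', hence No.
joist — length 5, has 's', hence Yes.
nook — length 4, no 's', hence No.

No, No, No, Yes, No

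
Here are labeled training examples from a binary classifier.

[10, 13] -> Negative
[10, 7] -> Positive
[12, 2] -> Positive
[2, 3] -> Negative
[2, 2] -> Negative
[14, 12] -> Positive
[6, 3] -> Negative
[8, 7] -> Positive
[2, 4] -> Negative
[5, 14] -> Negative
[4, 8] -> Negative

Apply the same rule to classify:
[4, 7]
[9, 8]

A rule that fits every label: first > second AND sum ≥ 12 — true of each 'Positive' example, false of each 'Negative' one.
[4, 7]: 4 < 7, 4+7 = 11 — doesn't match, so Negative. [9, 8]: 9 > 8, 9+8 = 17 — fits, so Positive.

Negative, Positive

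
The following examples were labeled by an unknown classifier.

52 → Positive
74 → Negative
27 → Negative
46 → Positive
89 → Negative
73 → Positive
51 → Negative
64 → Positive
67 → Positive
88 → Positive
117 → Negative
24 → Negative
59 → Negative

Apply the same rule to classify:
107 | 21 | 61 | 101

Negative, Negative, Positive, Negative

Looking at the examples, the only property every 'Positive' case has and every 'Negative' case lacks is: ≡ 1 (mod 3).
107: 107 mod 3 = 2, does not pass → Negative.
21: 21 mod 3 = 0, does not pass → Negative.
61: 61 mod 3 = 1, has this property → Positive.
101: 101 mod 3 = 2, does not pass → Negative.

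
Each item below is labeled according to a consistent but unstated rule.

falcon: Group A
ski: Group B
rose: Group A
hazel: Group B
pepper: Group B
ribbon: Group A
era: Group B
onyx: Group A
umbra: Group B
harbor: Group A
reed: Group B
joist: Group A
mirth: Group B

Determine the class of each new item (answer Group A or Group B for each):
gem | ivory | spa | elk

Comparing the two groups points to one rule — contains 'o'.
gem: no 'o' — doesn't qualify, so Group B.
ivory: has 'o' — checks out, so Group A.
spa: no 'o' — doesn't qualify, so Group B.
elk: no 'o' — doesn't qualify, so Group B.

Group B, Group A, Group B, Group B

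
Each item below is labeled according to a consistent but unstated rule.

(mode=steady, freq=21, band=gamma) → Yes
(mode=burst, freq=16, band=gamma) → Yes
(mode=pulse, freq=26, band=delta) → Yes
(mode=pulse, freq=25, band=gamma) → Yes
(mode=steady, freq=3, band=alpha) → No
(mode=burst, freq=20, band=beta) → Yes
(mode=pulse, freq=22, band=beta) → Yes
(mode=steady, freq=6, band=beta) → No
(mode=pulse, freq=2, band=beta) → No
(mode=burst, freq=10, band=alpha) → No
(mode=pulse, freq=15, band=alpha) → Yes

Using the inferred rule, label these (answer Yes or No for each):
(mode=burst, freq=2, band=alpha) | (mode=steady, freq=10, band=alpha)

No, No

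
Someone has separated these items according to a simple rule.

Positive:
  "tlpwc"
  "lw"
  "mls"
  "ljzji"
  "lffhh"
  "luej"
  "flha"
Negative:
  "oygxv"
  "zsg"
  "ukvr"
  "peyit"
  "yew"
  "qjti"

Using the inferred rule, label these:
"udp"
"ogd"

Negative, Negative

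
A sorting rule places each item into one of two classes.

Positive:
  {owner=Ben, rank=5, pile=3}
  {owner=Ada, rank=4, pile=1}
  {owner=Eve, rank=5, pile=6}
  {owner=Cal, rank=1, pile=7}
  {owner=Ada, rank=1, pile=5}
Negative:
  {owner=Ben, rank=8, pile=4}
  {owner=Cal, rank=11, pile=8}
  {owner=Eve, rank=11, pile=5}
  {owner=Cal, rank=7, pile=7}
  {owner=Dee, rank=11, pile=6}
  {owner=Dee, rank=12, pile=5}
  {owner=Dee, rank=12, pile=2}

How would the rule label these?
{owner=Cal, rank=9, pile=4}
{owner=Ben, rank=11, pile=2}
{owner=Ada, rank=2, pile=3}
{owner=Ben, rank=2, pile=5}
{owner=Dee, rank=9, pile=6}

Negative, Negative, Positive, Positive, Negative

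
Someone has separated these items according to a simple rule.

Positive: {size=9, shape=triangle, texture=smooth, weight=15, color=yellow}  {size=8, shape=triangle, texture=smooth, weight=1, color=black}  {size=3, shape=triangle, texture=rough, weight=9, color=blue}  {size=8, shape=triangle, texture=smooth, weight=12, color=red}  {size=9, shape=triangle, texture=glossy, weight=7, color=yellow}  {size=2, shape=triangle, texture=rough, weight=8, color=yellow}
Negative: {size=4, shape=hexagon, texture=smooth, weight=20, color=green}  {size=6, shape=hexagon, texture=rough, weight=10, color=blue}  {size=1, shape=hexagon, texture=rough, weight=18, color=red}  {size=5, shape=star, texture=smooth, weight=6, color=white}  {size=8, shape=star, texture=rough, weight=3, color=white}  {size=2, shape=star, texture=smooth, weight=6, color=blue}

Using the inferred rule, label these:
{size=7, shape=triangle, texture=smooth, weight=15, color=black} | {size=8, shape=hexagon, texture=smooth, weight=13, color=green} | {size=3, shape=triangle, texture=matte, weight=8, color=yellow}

The pattern is that an item is 'Positive' exactly when: shape is triangle.
{size=7, shape=triangle, texture=smooth, weight=15, color=black} — shape is triangle, hence Positive.
{size=8, shape=hexagon, texture=smooth, weight=13, color=green} — shape is hexagon, hence Negative.
{size=3, shape=triangle, texture=matte, weight=8, color=yellow} — shape is triangle, hence Positive.

Positive, Negative, Positive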